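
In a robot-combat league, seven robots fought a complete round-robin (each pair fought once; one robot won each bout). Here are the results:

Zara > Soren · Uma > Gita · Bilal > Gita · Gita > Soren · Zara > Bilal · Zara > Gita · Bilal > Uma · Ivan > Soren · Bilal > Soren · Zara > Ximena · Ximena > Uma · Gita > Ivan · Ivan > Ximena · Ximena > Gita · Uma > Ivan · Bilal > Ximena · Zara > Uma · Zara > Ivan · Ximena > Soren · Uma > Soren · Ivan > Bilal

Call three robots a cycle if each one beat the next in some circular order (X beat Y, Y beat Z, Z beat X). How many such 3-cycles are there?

Win totals: Soren 0, Bilal 4, Zara 6, Gita 2, Uma 3, Ximena 3, Ivan 3.
A robot with w wins dominates both others in C(w,2) triples; summing gives 0 + 6 + 15 + 1 + 3 + 3 + 3 = 31 transitive triples.
Total triples C(7,3) = 35, so cyclic triples = 35 − 31 = 4.

4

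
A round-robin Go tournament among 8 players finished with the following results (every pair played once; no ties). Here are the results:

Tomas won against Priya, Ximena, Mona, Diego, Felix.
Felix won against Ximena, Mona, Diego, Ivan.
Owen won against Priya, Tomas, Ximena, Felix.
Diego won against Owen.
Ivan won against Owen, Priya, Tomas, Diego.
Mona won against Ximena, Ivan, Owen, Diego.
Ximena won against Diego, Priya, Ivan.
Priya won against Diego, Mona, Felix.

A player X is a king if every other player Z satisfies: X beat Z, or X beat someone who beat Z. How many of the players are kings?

Ivan reaches everyone (king).
Diego cannot reach Ivan, Mona in two steps.
Felix reaches everyone (king).
Ximena reaches everyone (king).
Tomas reaches everyone (king).
Priya cannot reach Tomas in two steps.
Mona reaches everyone (king).
Owen reaches everyone (king).
Kings: Ivan, Felix, Ximena, Tomas, Mona, Owen — 6.

6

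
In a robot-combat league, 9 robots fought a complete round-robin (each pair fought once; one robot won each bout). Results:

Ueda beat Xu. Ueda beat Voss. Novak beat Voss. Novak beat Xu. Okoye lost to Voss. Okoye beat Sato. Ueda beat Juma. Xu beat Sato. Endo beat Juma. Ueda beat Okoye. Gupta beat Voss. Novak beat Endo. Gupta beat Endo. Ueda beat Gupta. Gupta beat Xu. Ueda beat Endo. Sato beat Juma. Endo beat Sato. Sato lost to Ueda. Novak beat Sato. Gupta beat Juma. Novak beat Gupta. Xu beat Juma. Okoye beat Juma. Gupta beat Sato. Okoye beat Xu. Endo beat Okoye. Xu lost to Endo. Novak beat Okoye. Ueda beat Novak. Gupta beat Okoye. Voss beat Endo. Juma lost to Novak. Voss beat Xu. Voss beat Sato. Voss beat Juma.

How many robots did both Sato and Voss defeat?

1

Sato beat: Juma.
Voss beat: Juma, Xu, Sato, Okoye, Endo.
Both beat: Juma — 1.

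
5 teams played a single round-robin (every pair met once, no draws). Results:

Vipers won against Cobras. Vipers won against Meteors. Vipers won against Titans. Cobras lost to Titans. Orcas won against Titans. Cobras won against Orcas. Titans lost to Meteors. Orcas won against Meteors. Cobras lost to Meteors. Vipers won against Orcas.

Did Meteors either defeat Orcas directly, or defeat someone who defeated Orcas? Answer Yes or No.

Meteors did not beat Orcas directly.
Meteors beat Titans, Cobras. Of those, Cobras beat Orcas.

Yes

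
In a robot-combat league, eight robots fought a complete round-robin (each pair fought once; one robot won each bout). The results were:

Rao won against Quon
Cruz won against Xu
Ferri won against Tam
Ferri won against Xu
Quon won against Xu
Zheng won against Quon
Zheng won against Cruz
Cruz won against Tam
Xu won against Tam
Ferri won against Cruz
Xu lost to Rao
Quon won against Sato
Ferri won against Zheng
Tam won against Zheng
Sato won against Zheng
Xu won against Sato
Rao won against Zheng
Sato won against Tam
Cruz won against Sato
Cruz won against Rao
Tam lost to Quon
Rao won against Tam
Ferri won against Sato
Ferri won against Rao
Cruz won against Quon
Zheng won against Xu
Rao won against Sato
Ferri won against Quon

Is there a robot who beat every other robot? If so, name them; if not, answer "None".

Ferri has 7 wins out of 7 opponents — a perfect record.

Ferri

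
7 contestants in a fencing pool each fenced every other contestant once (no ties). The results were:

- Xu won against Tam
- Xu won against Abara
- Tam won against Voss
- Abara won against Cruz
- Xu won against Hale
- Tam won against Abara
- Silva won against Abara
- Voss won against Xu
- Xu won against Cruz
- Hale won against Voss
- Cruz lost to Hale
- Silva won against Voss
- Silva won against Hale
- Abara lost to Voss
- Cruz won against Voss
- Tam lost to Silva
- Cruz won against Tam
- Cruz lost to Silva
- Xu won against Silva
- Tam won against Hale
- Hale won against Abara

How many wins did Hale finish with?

Hale's results: beat Voss, Abara, Cruz; lost to Tam, Xu, Silva.
That is 3 wins.

3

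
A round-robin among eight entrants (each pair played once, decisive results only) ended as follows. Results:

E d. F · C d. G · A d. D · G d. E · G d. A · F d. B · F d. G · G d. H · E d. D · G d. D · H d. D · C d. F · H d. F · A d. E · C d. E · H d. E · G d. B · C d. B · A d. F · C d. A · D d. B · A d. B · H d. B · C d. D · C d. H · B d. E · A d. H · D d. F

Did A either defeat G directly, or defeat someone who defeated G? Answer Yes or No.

A did not beat G directly.
A beat B, D, E, F, H. Of those, F beat G.

Yes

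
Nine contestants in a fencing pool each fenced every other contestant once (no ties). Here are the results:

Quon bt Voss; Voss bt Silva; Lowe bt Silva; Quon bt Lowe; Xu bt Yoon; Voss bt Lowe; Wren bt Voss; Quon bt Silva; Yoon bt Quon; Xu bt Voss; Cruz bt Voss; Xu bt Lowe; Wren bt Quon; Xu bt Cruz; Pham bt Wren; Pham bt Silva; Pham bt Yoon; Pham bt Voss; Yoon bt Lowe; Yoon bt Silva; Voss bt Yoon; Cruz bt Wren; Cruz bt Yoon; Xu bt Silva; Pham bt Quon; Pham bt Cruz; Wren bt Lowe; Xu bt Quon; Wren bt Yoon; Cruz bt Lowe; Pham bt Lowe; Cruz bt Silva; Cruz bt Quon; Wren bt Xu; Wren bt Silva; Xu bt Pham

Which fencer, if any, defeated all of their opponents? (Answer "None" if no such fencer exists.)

None

Highest win total is Xu with 7 (out of 8 possible).
Xu lost to Wren, so no fencer went undefeated.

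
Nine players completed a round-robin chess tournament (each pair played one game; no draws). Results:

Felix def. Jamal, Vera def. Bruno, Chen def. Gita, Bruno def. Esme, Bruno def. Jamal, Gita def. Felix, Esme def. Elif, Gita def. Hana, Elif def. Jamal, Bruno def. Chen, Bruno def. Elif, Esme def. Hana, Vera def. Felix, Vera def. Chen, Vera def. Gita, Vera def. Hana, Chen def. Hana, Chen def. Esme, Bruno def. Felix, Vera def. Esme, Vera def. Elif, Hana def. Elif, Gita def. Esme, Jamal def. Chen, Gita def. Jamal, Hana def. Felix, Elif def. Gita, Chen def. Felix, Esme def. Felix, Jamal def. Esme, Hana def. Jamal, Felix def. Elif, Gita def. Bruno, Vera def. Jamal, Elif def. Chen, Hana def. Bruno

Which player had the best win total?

Vera

Win totals: Hana 4, Gita 5, Vera 8, Chen 4, Bruno 5, Felix 2, Jamal 2, Elif 3, Esme 3.
Vera leads with 8 wins (next highest: 5).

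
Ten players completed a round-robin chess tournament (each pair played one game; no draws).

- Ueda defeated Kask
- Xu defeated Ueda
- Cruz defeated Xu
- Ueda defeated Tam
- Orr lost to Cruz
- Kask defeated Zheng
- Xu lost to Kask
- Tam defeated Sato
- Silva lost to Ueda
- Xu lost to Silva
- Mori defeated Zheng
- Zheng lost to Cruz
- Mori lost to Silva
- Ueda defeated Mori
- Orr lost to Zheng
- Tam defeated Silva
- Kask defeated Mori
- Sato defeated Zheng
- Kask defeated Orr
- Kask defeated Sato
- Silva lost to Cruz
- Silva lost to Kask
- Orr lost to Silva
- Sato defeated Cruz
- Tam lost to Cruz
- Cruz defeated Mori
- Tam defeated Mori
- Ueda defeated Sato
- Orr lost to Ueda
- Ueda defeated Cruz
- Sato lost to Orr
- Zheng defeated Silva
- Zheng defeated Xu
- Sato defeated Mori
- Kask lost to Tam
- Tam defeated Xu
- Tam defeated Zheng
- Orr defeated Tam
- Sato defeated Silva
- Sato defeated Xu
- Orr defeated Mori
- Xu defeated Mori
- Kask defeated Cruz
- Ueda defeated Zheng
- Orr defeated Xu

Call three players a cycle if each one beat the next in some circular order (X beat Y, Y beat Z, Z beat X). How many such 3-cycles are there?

Win totals: Tam 6, Orr 4, Mori 1, Zheng 3, Silva 3, Sato 5, Cruz 6, Ueda 8, Kask 7, Xu 2.
A player with w wins dominates both others in C(w,2) triples; summing gives 15 + 6 + 0 + 3 + 3 + 10 + 15 + 28 + 21 + 1 = 102 transitive triples.
Total triples C(10,3) = 120, so cyclic triples = 120 − 102 = 18.

18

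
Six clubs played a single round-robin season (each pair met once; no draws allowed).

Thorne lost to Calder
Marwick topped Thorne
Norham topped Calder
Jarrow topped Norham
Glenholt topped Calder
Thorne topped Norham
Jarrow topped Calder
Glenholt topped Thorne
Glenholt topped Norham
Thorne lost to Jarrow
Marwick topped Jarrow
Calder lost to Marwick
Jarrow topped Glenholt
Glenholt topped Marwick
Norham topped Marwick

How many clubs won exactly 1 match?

Win totals: Norham 2, Marwick 3, Thorne 1, Calder 1, Glenholt 4, Jarrow 4.
Exactly 1: Thorne, Calder — 2 clubs.

2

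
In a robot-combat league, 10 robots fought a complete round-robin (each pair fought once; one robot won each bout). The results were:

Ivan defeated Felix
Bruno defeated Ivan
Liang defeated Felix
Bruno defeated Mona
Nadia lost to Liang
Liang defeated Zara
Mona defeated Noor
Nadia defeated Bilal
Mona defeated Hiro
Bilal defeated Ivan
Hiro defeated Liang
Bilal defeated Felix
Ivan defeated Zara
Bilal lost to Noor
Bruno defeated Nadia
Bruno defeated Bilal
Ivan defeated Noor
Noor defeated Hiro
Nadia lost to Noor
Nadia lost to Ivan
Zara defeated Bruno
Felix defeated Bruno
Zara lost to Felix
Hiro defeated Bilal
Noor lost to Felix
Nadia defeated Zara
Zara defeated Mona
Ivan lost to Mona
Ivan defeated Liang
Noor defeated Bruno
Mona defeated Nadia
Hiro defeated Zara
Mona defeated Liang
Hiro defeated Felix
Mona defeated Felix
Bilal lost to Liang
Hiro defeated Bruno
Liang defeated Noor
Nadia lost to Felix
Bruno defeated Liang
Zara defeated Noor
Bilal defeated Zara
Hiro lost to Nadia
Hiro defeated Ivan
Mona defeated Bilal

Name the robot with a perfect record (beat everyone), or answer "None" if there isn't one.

Highest win total is Mona with 7 (out of 9 possible).
Mona lost to Bruno, Zara, so no robot went undefeated.

None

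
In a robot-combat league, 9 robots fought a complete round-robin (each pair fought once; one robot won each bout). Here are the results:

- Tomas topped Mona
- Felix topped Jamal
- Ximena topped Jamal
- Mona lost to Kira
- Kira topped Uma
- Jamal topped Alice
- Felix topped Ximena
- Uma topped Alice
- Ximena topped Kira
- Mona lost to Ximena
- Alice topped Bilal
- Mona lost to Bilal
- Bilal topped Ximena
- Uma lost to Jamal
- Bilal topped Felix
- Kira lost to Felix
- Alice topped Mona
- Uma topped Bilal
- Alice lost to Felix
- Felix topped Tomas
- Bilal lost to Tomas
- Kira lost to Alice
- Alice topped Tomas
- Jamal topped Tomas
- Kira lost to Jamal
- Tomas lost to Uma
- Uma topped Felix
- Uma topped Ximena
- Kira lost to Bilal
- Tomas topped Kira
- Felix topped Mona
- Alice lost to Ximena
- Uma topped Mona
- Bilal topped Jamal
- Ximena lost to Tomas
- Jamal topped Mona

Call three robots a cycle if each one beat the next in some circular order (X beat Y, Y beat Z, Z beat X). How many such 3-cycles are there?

Win totals: Ximena 4, Kira 2, Uma 6, Mona 0, Tomas 4, Bilal 5, Alice 4, Jamal 5, Felix 6.
A robot with w wins dominates both others in C(w,2) triples; summing gives 6 + 1 + 15 + 0 + 6 + 10 + 6 + 10 + 15 = 69 transitive triples.
Total triples C(9,3) = 84, so cyclic triples = 84 − 69 = 15.

15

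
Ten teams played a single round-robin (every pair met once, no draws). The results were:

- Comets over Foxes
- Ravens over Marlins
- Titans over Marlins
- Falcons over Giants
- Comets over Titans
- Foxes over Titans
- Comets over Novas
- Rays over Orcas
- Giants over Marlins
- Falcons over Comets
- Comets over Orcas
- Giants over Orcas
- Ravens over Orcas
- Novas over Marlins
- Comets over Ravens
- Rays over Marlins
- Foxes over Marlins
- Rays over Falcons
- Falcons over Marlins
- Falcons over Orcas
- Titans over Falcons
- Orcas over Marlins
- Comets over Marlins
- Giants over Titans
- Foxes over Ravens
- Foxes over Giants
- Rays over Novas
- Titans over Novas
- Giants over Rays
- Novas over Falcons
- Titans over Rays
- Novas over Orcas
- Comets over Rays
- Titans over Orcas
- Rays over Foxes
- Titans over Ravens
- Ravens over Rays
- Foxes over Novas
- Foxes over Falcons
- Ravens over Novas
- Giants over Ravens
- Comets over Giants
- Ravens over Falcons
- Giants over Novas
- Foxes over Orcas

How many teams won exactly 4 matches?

Win totals: Marlins 0, Comets 8, Foxes 7, Rays 5, Falcons 4, Ravens 5, Novas 3, Giants 6, Orcas 1, Titans 6.
Exactly 4: Falcons — 1 team.

1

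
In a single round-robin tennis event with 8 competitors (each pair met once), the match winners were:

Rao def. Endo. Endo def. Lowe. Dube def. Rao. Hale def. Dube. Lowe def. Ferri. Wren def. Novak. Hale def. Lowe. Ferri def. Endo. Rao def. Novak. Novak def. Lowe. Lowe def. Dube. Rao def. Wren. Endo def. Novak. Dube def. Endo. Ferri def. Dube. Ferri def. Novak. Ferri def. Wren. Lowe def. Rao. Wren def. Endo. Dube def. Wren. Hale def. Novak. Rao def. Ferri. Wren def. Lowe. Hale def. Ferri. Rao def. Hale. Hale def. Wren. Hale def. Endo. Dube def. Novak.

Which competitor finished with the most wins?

Win totals: Ferri 4, Endo 2, Lowe 3, Wren 3, Rao 5, Hale 6, Dube 4, Novak 1.
Hale leads with 6 wins (next highest: 5).

Hale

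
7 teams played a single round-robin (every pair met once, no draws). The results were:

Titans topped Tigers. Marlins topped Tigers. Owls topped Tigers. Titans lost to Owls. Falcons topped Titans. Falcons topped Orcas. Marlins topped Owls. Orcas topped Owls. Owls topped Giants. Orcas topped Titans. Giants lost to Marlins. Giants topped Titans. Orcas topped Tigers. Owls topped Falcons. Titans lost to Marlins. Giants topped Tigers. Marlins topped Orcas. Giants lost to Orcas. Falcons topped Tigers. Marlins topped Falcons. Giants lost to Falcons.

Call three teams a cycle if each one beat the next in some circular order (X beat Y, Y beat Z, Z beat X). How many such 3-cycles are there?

Win totals: Orcas 4, Falcons 4, Titans 1, Marlins 6, Tigers 0, Giants 2, Owls 4.
A team with w wins dominates both others in C(w,2) triples; summing gives 6 + 6 + 0 + 15 + 0 + 1 + 6 = 34 transitive triples.
Total triples C(7,3) = 35, so cyclic triples = 35 − 34 = 1.

1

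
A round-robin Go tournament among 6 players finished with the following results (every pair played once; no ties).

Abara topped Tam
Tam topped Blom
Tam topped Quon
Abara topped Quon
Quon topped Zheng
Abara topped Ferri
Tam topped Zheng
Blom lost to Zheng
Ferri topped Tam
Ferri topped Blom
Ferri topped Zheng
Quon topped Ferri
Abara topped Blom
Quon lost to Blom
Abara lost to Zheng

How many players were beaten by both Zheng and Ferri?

1

Zheng beat: Abara, Blom.
Ferri beat: Tam, Zheng, Blom.
Both beat: Blom — 1.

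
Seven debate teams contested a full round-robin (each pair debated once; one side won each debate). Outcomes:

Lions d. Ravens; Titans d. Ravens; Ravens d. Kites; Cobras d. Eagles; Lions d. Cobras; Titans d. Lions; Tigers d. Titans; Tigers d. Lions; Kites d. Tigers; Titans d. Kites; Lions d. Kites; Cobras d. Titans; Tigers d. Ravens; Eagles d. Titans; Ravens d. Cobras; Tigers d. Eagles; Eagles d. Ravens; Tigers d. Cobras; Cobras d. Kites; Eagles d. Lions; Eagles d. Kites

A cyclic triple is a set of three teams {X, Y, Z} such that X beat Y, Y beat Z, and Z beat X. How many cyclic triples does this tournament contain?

9

Win totals: Ravens 2, Lions 3, Eagles 4, Cobras 3, Kites 1, Titans 3, Tigers 5.
A team with w wins dominates both others in C(w,2) triples; summing gives 1 + 3 + 6 + 3 + 0 + 3 + 10 = 26 transitive triples.
Total triples C(7,3) = 35, so cyclic triples = 35 − 26 = 9.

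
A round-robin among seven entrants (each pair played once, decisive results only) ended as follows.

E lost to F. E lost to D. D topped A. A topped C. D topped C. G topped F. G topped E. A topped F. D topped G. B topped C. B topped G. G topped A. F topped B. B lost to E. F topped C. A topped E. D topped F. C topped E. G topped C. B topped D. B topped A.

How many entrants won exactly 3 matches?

2

Win totals: A 3, B 4, C 1, D 5, E 1, F 3, G 4.
Exactly 3: A, F — 2 entrants.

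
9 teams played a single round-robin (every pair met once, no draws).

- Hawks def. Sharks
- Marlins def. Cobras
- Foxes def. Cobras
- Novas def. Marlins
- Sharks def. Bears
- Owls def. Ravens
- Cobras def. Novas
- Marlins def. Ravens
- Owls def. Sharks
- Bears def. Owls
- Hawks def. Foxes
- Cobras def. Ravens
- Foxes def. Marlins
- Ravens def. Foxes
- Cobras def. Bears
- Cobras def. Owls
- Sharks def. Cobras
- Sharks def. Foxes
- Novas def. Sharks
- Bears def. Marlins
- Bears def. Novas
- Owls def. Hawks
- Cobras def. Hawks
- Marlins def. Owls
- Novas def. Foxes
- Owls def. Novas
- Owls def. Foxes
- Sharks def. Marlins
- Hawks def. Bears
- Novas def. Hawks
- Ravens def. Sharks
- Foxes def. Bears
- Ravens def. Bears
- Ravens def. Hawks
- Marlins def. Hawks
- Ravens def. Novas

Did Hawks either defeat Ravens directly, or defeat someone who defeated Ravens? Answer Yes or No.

Hawks did not beat Ravens directly.
Hawks beat Sharks, Foxes, Bears, but each of them lost to Ravens. No two-step path.

No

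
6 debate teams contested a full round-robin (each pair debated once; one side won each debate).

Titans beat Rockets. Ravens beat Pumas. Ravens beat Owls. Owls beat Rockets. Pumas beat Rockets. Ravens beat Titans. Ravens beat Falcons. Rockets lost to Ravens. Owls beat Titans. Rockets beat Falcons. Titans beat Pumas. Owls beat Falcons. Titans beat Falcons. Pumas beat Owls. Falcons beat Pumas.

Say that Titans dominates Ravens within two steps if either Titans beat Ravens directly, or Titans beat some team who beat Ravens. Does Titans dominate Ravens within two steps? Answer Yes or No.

No

Titans did not beat Ravens directly.
Titans beat Rockets, Pumas, Falcons, but each of them lost to Ravens. No two-step path.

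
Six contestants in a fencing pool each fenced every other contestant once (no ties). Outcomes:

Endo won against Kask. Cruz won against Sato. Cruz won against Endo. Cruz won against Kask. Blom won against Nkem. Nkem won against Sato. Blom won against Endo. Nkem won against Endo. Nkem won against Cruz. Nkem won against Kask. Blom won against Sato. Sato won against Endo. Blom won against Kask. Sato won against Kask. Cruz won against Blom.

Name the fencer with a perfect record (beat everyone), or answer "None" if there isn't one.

None

Highest win total is Nkem with 4 (out of 5 possible).
Nkem lost to Blom, so no fencer went undefeated.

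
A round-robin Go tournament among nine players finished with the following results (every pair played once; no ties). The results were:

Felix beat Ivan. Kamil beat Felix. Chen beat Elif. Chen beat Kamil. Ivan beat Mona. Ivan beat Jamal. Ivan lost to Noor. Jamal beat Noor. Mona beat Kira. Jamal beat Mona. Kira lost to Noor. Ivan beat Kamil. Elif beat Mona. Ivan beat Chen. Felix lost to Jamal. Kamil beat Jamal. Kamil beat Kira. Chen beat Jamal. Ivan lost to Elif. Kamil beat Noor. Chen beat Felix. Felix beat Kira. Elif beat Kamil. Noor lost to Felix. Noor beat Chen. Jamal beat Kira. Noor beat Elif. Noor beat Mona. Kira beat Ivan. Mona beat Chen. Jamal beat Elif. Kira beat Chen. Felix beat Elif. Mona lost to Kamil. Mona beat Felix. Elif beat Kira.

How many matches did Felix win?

4

Felix's results: beat Kira, Ivan, Noor, Elif; lost to Jamal, Chen, Kamil, Mona.
That is 4 wins.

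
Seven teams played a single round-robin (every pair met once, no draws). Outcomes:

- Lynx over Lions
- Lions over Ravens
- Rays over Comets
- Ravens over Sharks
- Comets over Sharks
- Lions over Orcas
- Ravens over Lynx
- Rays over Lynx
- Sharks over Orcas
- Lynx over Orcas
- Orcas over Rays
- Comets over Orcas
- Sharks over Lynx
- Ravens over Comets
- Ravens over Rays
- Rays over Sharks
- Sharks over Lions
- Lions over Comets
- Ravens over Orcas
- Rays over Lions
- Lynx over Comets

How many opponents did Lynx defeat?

Lynx's results: beat Lions, Comets, Orcas; lost to Rays, Ravens, Sharks.
That is 3 wins.

3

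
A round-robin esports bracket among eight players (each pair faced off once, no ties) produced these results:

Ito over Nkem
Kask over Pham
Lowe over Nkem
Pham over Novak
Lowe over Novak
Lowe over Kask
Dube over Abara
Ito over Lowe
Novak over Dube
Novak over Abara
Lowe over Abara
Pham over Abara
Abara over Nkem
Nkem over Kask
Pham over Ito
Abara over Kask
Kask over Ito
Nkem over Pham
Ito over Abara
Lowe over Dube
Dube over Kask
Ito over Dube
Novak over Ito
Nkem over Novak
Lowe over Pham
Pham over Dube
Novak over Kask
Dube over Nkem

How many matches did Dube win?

Dube's results: beat Abara, Nkem, Kask; lost to Novak, Lowe, Ito, Pham.
That is 3 wins.

3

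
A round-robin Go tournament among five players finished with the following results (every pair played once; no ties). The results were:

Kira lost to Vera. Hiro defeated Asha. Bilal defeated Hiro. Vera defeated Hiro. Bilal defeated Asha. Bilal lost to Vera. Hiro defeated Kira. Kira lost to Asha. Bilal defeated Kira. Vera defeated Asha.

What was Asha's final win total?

Asha's results: beat Kira; lost to Hiro, Bilal, Vera.
That is 1 win.

1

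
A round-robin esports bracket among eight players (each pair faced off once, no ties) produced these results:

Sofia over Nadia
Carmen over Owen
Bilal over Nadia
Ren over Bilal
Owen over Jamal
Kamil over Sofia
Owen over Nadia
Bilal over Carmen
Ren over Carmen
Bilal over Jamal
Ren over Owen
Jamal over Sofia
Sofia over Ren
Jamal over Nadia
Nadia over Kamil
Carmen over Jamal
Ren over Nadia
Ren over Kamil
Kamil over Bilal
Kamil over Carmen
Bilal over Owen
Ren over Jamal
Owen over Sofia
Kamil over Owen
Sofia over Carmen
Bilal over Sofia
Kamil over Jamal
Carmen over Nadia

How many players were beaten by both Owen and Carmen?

Owen beat: Jamal, Nadia, Sofia.
Carmen beat: Owen, Jamal, Nadia.
Both beat: Jamal, Nadia — 2.

2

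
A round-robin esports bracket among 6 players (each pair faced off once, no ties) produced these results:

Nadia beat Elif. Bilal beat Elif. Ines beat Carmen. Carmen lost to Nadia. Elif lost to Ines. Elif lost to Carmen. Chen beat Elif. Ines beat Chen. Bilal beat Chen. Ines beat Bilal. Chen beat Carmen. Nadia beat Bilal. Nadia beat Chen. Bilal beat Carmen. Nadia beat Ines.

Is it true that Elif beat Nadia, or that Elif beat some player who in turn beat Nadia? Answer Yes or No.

No

Elif did not beat Nadia directly.
Elif beat no one, so there is no intermediate player.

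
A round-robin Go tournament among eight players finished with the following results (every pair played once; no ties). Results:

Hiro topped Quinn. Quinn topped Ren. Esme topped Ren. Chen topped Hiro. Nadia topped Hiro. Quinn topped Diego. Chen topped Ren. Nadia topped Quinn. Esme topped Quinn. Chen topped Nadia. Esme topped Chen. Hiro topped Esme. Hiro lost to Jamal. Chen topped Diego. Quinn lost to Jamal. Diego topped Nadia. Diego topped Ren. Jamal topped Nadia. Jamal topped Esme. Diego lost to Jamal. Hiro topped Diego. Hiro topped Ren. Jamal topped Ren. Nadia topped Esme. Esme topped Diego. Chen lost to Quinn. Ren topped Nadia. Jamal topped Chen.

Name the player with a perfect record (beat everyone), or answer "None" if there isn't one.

Jamal

Jamal has 7 wins out of 7 opponents — a perfect record.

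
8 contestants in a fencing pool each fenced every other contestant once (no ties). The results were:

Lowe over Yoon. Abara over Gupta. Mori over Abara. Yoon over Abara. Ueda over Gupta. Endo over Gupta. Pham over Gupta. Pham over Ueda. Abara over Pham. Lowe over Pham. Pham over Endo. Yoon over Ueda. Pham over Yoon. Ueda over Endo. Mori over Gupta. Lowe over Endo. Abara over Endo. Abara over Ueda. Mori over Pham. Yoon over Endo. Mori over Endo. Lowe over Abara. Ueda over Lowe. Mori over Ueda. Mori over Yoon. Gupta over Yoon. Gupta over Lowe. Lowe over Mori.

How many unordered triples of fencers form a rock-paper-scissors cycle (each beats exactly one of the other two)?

12

Win totals: Ueda 3, Endo 1, Abara 4, Pham 4, Gupta 2, Lowe 5, Mori 6, Yoon 3.
A fencer with w wins dominates both others in C(w,2) triples; summing gives 3 + 0 + 6 + 6 + 1 + 10 + 15 + 3 = 44 transitive triples.
Total triples C(8,3) = 56, so cyclic triples = 56 − 44 = 12.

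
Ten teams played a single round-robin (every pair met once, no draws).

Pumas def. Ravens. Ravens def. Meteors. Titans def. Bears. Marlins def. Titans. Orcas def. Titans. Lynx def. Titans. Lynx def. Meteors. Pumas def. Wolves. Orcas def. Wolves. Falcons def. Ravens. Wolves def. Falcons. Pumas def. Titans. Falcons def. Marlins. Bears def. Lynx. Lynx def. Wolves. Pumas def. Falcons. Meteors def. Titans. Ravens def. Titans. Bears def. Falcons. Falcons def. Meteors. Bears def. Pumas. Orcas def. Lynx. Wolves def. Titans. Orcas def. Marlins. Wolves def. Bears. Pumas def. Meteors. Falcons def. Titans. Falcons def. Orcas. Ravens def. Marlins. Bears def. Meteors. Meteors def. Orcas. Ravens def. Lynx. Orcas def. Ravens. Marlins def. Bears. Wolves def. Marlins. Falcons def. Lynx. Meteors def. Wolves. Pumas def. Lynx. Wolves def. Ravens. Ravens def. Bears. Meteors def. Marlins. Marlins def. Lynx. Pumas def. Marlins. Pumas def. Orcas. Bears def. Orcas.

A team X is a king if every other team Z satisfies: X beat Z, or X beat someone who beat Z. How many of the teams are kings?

4

Lynx cannot reach Pumas in two steps.
Bears reaches everyone (king).
Falcons cannot reach Pumas in two steps.
Orcas cannot reach Pumas in two steps.
Titans cannot reach Marlins, Ravens, Wolves in two steps.
Pumas reaches everyone (king).
Meteors cannot reach Pumas in two steps.
Marlins cannot reach Ravens in two steps.
Ravens reaches everyone (king).
Wolves reaches everyone (king).
Kings: Bears, Pumas, Ravens, Wolves — 4.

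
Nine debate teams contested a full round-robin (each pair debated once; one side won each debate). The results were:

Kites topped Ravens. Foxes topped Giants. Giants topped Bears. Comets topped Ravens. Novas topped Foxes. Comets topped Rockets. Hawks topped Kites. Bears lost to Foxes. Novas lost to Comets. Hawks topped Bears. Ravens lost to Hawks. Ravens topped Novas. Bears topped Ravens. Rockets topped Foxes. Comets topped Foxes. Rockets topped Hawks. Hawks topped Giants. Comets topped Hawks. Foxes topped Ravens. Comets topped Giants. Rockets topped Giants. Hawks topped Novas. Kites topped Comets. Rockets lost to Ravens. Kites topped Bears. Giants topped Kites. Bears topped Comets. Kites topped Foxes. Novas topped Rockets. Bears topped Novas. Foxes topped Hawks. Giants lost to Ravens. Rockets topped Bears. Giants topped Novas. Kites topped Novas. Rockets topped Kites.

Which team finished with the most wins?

Comets

Win totals: Kites 5, Novas 2, Giants 3, Bears 3, Rockets 5, Comets 6, Ravens 3, Hawks 5, Foxes 4.
Comets leads with 6 wins (next highest: 5).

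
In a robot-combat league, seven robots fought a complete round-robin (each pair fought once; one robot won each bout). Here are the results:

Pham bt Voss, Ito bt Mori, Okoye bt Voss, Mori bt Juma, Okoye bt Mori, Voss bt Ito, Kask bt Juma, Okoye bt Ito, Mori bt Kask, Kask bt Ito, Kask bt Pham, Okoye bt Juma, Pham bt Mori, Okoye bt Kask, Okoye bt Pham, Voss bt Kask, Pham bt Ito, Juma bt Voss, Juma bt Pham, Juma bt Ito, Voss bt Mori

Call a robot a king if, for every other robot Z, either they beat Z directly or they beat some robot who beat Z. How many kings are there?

Voss cannot reach Okoye in two steps.
Pham cannot reach Okoye in two steps.
Ito cannot reach Voss, Pham, Okoye in two steps.
Kask cannot reach Okoye in two steps.
Juma cannot reach Okoye in two steps.
Okoye reaches everyone (king).
Mori cannot reach Okoye in two steps.
Kings: Okoye — 1.

1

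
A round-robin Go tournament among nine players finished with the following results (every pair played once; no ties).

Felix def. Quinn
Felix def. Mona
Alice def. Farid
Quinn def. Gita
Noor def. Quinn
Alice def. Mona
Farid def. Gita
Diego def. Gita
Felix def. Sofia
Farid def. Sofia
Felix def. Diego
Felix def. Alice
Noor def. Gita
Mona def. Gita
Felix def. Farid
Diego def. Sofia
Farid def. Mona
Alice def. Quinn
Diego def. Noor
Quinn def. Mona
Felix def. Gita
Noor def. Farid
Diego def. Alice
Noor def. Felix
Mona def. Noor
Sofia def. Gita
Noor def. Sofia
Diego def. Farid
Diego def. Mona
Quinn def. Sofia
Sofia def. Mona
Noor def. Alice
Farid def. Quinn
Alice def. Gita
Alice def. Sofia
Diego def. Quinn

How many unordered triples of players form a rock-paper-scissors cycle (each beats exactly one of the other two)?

Win totals: Felix 7, Mona 2, Gita 0, Farid 4, Diego 7, Quinn 3, Alice 5, Sofia 2, Noor 6.
A player with w wins dominates both others in C(w,2) triples; summing gives 21 + 1 + 0 + 6 + 21 + 3 + 10 + 1 + 15 = 78 transitive triples.
Total triples C(9,3) = 84, so cyclic triples = 84 − 78 = 6.

6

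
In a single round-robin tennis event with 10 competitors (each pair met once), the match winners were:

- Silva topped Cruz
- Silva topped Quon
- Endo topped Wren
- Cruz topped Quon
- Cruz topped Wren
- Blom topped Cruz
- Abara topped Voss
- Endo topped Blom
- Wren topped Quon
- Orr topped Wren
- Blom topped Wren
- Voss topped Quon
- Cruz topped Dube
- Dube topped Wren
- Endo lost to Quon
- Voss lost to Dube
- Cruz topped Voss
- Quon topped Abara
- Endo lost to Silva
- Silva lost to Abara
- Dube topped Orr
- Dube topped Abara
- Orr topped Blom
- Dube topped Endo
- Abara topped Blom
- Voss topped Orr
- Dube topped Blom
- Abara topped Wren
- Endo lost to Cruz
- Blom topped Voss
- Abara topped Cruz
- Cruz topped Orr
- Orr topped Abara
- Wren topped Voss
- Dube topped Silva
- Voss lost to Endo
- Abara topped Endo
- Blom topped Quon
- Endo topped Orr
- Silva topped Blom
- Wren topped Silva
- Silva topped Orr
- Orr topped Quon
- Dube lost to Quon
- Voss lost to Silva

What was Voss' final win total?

2

Voss' results: beat Quon, Orr; lost to Wren, Blom, Abara, Dube, Silva, Cruz, Endo.
That is 2 wins.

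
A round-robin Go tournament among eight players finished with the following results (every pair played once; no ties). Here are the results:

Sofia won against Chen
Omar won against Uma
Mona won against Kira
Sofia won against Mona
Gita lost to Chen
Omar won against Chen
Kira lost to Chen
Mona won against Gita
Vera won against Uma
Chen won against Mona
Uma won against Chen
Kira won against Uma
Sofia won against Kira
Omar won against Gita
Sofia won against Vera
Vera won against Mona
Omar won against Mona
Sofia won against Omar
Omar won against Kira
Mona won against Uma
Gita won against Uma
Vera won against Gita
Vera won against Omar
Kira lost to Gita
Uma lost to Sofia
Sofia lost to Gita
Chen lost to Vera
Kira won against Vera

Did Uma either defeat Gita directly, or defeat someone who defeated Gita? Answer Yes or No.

Yes

Uma did not beat Gita directly.
Uma beat Chen. Of those, Chen beat Gita.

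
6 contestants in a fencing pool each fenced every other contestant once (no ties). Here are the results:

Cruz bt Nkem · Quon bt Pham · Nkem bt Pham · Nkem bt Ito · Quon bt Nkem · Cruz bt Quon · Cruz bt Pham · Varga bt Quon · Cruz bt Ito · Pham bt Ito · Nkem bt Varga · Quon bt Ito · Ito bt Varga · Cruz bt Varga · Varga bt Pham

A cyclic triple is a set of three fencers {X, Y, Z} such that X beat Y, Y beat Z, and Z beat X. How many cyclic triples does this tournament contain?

Win totals: Nkem 3, Quon 3, Cruz 5, Pham 1, Varga 2, Ito 1.
A fencer with w wins dominates both others in C(w,2) triples; summing gives 3 + 3 + 10 + 0 + 1 + 0 = 17 transitive triples.
Total triples C(6,3) = 20, so cyclic triples = 20 − 17 = 3.

3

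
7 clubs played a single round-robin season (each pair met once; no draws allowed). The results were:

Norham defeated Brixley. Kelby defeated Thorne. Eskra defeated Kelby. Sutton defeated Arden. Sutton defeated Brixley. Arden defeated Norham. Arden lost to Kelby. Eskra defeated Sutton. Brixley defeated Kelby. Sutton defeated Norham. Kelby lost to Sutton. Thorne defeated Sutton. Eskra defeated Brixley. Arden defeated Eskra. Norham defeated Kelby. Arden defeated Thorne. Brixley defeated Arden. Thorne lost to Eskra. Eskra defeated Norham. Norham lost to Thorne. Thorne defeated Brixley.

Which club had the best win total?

Win totals: Arden 3, Sutton 4, Eskra 5, Norham 2, Thorne 3, Brixley 2, Kelby 2.
Eskra leads with 5 wins (next highest: 4).

Eskra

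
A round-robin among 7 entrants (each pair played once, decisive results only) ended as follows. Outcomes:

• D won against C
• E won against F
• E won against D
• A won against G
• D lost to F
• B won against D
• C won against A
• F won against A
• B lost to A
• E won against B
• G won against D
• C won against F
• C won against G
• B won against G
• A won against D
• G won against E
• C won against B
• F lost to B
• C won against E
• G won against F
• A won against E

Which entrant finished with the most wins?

Win totals: A 4, B 3, C 5, D 1, E 3, F 2, G 3.
C leads with 5 wins (next highest: 4).

C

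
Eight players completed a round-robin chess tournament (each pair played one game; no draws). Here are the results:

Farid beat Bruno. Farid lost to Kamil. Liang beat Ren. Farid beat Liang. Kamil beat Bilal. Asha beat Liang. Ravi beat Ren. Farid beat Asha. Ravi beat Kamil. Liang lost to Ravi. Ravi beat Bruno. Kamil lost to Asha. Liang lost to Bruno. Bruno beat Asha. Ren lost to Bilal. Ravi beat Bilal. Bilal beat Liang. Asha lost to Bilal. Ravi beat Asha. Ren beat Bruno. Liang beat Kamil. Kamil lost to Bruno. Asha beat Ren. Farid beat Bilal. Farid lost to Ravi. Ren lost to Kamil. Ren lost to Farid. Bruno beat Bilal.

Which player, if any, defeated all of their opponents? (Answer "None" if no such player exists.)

Ravi has 7 wins out of 7 opponents — a perfect record.

Ravi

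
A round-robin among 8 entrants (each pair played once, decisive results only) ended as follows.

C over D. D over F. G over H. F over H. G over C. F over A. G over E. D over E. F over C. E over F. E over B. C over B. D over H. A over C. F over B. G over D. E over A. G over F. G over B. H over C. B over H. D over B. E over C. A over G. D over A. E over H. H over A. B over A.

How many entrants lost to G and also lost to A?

G beat: B, C, D, E, F, H.
A beat: C, G.
Both beat: C — 1.

1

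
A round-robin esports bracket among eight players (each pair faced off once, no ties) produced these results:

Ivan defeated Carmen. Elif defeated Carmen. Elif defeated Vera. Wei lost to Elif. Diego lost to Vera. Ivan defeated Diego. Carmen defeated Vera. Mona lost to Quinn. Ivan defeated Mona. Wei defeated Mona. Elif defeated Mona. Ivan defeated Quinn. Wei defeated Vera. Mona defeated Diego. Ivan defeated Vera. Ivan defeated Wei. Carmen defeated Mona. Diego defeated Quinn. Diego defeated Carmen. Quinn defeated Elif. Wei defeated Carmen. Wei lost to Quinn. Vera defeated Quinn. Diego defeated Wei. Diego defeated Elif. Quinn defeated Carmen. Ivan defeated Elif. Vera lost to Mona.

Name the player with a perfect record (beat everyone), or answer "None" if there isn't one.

Ivan has 7 wins out of 7 opponents — a perfect record.

Ivan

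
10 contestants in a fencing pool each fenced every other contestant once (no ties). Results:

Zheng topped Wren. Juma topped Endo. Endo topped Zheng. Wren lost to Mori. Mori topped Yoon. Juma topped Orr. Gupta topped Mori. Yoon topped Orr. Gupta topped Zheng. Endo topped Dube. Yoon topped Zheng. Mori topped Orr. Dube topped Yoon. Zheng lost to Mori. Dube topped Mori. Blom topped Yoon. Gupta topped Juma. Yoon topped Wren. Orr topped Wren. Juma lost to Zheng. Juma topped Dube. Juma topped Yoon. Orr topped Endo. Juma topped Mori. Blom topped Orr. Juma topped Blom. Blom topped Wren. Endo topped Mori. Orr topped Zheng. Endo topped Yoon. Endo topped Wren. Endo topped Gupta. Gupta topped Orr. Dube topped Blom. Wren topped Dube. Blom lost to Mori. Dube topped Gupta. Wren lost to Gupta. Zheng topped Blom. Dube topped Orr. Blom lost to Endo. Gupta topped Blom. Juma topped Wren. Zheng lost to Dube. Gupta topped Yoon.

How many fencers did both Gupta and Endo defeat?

Gupta beat: Juma, Yoon, Orr, Blom, Wren, Mori, Zheng.
Endo beat: Yoon, Gupta, Blom, Wren, Mori, Zheng, Dube.
Both beat: Yoon, Blom, Wren, Mori, Zheng — 5.

5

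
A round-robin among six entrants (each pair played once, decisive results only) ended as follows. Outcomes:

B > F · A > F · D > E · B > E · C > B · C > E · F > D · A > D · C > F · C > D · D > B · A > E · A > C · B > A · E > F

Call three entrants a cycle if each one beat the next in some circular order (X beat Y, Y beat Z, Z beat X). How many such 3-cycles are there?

Of the C(6,3) = 20 triples, the cyclic ones are: {A, B, C}; {A, B, D}; {B, D, F}; {D, E, F}.
That is 4.

4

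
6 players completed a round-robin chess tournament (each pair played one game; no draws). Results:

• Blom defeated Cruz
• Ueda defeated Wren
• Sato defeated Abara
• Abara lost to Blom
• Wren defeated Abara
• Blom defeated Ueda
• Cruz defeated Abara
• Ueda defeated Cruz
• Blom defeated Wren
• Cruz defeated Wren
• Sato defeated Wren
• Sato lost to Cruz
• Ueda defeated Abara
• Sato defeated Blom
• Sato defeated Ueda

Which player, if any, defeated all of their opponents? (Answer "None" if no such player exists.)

None

Highest win total is Sato with 4 (out of 5 possible).
Sato lost to Cruz, so no player went undefeated.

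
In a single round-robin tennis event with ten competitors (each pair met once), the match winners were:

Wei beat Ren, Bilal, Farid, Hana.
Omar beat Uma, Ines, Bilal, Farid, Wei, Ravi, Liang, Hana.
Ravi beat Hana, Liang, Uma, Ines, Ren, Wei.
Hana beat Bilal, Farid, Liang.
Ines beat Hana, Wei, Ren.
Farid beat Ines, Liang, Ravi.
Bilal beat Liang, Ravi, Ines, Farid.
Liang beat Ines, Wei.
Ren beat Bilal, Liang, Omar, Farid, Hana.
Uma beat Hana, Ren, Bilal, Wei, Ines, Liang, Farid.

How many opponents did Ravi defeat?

Ravi's results: beat Uma, Ines, Ren, Hana, Wei, Liang; lost to Bilal, Farid, Omar.
That is 6 wins.

6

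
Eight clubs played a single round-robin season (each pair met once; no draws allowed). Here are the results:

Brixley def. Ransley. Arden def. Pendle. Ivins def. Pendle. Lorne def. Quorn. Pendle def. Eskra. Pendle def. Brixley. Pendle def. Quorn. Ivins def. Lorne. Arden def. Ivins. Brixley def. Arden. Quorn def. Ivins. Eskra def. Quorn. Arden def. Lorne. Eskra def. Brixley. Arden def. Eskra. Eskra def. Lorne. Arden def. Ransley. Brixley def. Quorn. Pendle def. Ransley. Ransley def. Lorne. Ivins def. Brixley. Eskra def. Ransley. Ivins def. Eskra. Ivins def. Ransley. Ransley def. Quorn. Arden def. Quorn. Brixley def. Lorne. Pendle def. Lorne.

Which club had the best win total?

Arden

Win totals: Ransley 2, Eskra 4, Ivins 5, Pendle 5, Lorne 1, Brixley 4, Quorn 1, Arden 6.
Arden leads with 6 wins (next highest: 5).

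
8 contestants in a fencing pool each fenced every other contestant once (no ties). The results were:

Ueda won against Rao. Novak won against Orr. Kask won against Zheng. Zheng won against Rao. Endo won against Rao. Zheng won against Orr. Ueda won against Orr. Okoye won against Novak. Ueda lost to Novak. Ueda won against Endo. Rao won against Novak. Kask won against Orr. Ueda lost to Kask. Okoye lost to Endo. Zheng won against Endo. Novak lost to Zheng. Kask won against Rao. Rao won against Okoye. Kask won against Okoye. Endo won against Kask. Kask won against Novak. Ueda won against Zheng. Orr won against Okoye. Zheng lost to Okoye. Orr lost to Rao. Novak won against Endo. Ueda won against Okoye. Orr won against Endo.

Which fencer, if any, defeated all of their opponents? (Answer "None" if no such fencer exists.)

None

Highest win total is Kask with 6 (out of 7 possible).
Kask lost to Endo, so no fencer went undefeated.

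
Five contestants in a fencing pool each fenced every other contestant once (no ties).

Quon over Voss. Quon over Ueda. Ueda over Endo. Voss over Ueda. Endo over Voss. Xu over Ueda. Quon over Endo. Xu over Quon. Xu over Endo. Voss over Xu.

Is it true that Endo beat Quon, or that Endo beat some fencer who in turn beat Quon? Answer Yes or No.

No

Endo did not beat Quon directly.
Endo beat Voss, but each of them lost to Quon. No two-step path.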